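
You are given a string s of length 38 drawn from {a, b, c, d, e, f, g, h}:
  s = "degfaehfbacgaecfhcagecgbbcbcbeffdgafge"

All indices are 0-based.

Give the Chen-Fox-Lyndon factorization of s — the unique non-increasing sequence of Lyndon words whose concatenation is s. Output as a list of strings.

["degf", "aehfb", "acgaecfhcagecgbbcbcbeffdgafge"]

emit factor 1: 'degf' (i=0, period=4)
emit factor 2: 'aehfb' (i=4, period=5)
emit factor 3: 'acgaecfhcagecgbbcbcbeffdgafge' (i=9, period=29)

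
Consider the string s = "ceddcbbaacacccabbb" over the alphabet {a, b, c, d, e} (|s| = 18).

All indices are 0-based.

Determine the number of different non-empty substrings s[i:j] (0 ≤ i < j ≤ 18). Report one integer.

153

sorted suffixes:
  #0 SA[0]=7  'aacacccabbb'
  #1 SA[1]=14  'abbb'
  #2 SA[2]=8  'acacccabbb'
  #3 SA[3]=10  'acccabbb'
  #4 SA[4]=17  'b'
  #5 SA[5]=6  'baacacccabbb'
  #6 SA[6]=16  'bb'
  #7 SA[7]=5  'bbaacacccabbb'
  #8 SA[8]=15  'bbb'
  #9 SA[9]=13  'cabbb'
  #10 SA[10]=9  'cacccabbb'
  #11 SA[11]=4  'cbbaacacccabbb'
  #12 SA[12]=12  'ccabbb'
  #13 SA[13]=11  'cccabbb'
  #14 SA[14]=0  'ceddcbbaacacccabbb'
  #15 SA[15]=3  'dcbbaacacccabbb'
  #16 SA[16]=2  'ddcbbaacacccabbb'
  #17 SA[17]=1  'eddcbbaacacccabbb'

SA = [7, 14, 8, 10, 17, 6, 16, 5, 15, 13, 9, 4, 12, 11, 0, 3, 2, 1]
rank  pair      lcp
   1  s[7:],s[14:]  1  'a'
   2  s[14:],s[8:]  1  'a'
   3  s[8:],s[10:]  2  'ac'
   4  s[10:],s[17:]  0  ''
   5  s[17:],s[6:]  1  'b'
   6  s[6:],s[16:]  1  'b'
   7  s[16:],s[5:]  2  'bb'
   8  s[5:],s[15:]  2  'bb'
   9  s[15:],s[13:]  0  ''
  10  s[13:],s[9:]  2  'ca'
  11  s[9:],s[4:]  1  'c'
  12  s[4:],s[12:]  1  'c'
  13  s[12:],s[11:]  2  'cc'
  14  s[11:],s[0:]  1  'c'
  15  s[0:],s[3:]  0  ''
  16  s[3:],s[2:]  1  'd'
  17  s[2:],s[1:]  0  ''

n(n+1)/2 = 18·19/2 = 171
Σ LCP = 0 + 1 + 1 + 2 + 0 + 1 + 1 + 2 + 2 + 0 + 2 + 1 + 1 + 2 + 1 + 0 + 1 + 0 = 18
distinct = 171 − 18 = 153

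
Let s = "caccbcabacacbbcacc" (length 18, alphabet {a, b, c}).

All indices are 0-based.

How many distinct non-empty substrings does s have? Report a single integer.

rank→(start, suffix):
  0 → (6, 'abacacbbcacc')
  1 → (8, 'acacbbcacc')
  2 → (10, 'acbbcacc')
  3 → (15, 'acc')
  4 → (1, 'accbcabacacbbcacc')
  5 → (7, 'bacacbbcacc')
  6 → (12, 'bbcacc')
  7 → (4, 'bcabacacbbcacc')
  8 → (13, 'bcacc')
  9 → (17, 'c')
  10 → (5, 'cabacacbbcacc')
  11 → (9, 'cacbbcacc')
  12 → (14, 'cacc')
  13 → (0, 'caccbcabacacbbcacc')
  14 → (11, 'cbbcacc')
  15 → (3, 'cbcabacacbbcacc')
  16 → (16, 'cc')
  17 → (2, 'ccbcabacacbbcacc')

SA = [6, 8, 10, 15, 1, 7, 12, 4, 13, 17, 5, 9, 14, 0, 11, 3, 16, 2]
i: (SA[i-1],SA[i]) lcp shared
  1: (6,8) 1 'a'
  2: (8,10) 2 'ac'
  3: (10,15) 2 'ac'
  4: (15,1) 3 'acc'
  5: (1,7) 0 ''
  6: (7,12) 1 'b'
  7: (12,4) 1 'b'
  8: (4,13) 3 'bca'
  9: (13,17) 0 ''
  10: (17,5) 1 'c'
  11: (5,9) 2 'ca'
  12: (9,14) 3 'cac'
  13: (14,0) 4 'cacc'
  14: (0,11) 1 'c'
  15: (11,3) 2 'cb'
  16: (3,16) 1 'c'
  17: (16,2) 2 'cc'

n(n+1)/2 = 18·19/2 = 171
Σ LCP = 0 + 1 + 2 + 2 + 3 + 0 + 1 + 1 + 3 + 0 + 1 + 2 + 3 + 4 + 1 + 2 + 1 + 2 = 29
distinct = 171 − 29 = 142

142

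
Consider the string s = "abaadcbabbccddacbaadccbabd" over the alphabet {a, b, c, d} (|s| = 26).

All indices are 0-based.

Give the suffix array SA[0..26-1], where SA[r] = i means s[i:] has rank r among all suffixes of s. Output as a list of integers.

[2, 17, 0, 7, 23, 14, 3, 18, 1, 16, 6, 22, 8, 9, 24, 15, 5, 21, 20, 10, 11, 25, 13, 4, 19, 12]

rank | idx | suffix
   0 |   2 | aadcbabbccddacbaadccbabd
   1 |  17 | aadccbabd
   2 |   0 | abaadcbabbccddacbaadccbabd
   3 |   7 | abbccddacbaadccbabd
   4 |  23 | abd
   5 |  14 | acbaadccbabd
   6 |   3 | adcbabbccddacbaadccbabd
   7 |  18 | adccbabd
   8 |   1 | baadcbabbccddacbaadccbabd
   9 |  16 | baadccbabd
  10 |   6 | babbccddacbaadccbabd
  11 |  22 | babd
  12 |   8 | bbccddacbaadccbabd
  13 |   9 | bccddacbaadccbabd
  14 |  24 | bd
  15 |  15 | cbaadccbabd
  16 |   5 | cbabbccddacbaadccbabd
  17 |  21 | cbabd
  18 |  20 | ccbabd
  19 |  10 | ccddacbaadccbabd
  20 |  11 | cddacbaadccbabd
  21 |  25 | d
  22 |  13 | dacbaadccbabd
  23 |   4 | dcbabbccddacbaadccbabd
  24 |  19 | dccbabd
  25 |  12 | ddacbaadccbabd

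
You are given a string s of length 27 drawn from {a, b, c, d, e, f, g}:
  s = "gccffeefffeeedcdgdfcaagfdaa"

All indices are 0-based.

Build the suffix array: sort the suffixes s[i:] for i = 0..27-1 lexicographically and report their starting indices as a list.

[26, 25, 20, 21, 19, 1, 14, 2, 24, 13, 17, 15, 12, 11, 10, 5, 6, 18, 23, 9, 4, 8, 3, 7, 0, 16, 22]

sorted suffixes:
  #0 SA[0]=26  'a'
  #1 SA[1]=25  'aa'
  #2 SA[2]=20  'aagfdaa'
  #3 SA[3]=21  'agfdaa'
  #4 SA[4]=19  'caagfdaa'
  #5 SA[5]=1  'ccffeefffeeedcdgdfcaagfdaa'
  #6 SA[6]=14  'cdgdfcaagfdaa'
  #7 SA[7]=2  'cffeefffeeedcdgdfcaagfdaa'
  #8 SA[8]=24  'daa'
  #9 SA[9]=13  'dcdgdfcaagfdaa'
  #10 SA[10]=17  'dfcaagfdaa'
  #11 SA[11]=15  'dgdfcaagfdaa'
  #12 SA[12]=12  'edcdgdfcaagfdaa'
  #13 SA[13]=11  'eedcdgdfcaagfdaa'
  #14 SA[14]=10  'eeedcdgdfcaagfdaa'
  #15 SA[15]=5  'eefffeeedcdgdfcaagfdaa'
  #16 SA[16]=6  'efffeeedcdgdfcaagfdaa'
  #17 SA[17]=18  'fcaagfdaa'
  #18 SA[18]=23  'fdaa'
  #19 SA[19]=9  'feeedcdgdfcaagfdaa'
  #20 SA[20]=4  'feefffeeedcdgdfcaagfdaa'
  #21 SA[21]=8  'ffeeedcdgdfcaagfdaa'
  #22 SA[22]=3  'ffeefffeeedcdgdfcaagfdaa'
  #23 SA[23]=7  'fffeeedcdgdfcaagfdaa'
  #24 SA[24]=0  'gccffeefffeeedcdgdfcaagfdaa'
  #25 SA[25]=16  'gdfcaagfdaa'
  #26 SA[26]=22  'gfdaa'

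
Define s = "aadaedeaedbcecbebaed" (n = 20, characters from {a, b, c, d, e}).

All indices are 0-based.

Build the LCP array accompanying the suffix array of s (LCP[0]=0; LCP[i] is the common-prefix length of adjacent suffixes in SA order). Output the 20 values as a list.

sorted suffixes:
  #0 SA[0]=0  'aadaedeaedbcecbebaed'
  #1 SA[1]=1  'adaedeaedbcecbebaed'
  #2 SA[2]=17  'aed'
  #3 SA[3]=7  'aedbcecbebaed'
  #4 SA[4]=3  'aedeaedbcecbebaed'
  #5 SA[5]=16  'baed'
  #6 SA[6]=10  'bcecbebaed'
  #7 SA[7]=14  'bebaed'
  #8 SA[8]=13  'cbebaed'
  #9 SA[9]=11  'cecbebaed'
  #10 SA[10]=19  'd'
  #11 SA[11]=2  'daedeaedbcecbebaed'
  #12 SA[12]=9  'dbcecbebaed'
  #13 SA[13]=5  'deaedbcecbebaed'
  #14 SA[14]=6  'eaedbcecbebaed'
  #15 SA[15]=15  'ebaed'
  #16 SA[16]=12  'ecbebaed'
  #17 SA[17]=18  'ed'
  #18 SA[18]=8  'edbcecbebaed'
  #19 SA[19]=4  'edeaedbcecbebaed'

SA = [0, 1, 17, 7, 3, 16, 10, 14, 13, 11, 19, 2, 9, 5, 6, 15, 12, 18, 8, 4]
[i] adj suffixes → lcp
  [1] 0/1 → 1 ('a')
  [2] 1/17 → 1 ('a')
  [3] 17/7 → 3 ('aed')
  [4] 7/3 → 3 ('aed')
  [5] 3/16 → 0 ('')
  [6] 16/10 → 1 ('b')
  [7] 10/14 → 1 ('b')
  [8] 14/13 → 0 ('')
  [9] 13/11 → 1 ('c')
  [10] 11/19 → 0 ('')
  [11] 19/2 → 1 ('d')
  [12] 2/9 → 1 ('d')
  [13] 9/5 → 1 ('d')
  [14] 5/6 → 0 ('')
  [15] 6/15 → 1 ('e')
  [16] 15/12 → 1 ('e')
  [17] 12/18 → 1 ('e')
  [18] 18/8 → 2 ('ed')
  [19] 8/4 → 2 ('ed')

[0, 1, 1, 3, 3, 0, 1, 1, 0, 1, 0, 1, 1, 1, 0, 1, 1, 1, 2, 2]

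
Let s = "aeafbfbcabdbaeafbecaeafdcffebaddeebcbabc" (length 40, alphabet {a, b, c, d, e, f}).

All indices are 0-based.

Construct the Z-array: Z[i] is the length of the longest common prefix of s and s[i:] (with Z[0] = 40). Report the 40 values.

Z[0]=40
i=1: i≥r, start 0; Z[1]=0
i=2: i≥r, start 0; Z[2]=1 grow→box=[2,3)
i=3: i≥r, start 0; Z[3]=0
i=4: i≥r, start 0; Z[4]=0
i=5: i≥r, start 0; Z[5]=0
i=6: i≥r, start 0; Z[6]=0
i=7: i≥r, start 0; Z[7]=0
i=8: i≥r, start 0; Z[8]=1 grow→box=[8,9)
i=9: i≥r, start 0; Z[9]=0
i=10: i≥r, start 0; Z[10]=0
i=11: i≥r, start 0; Z[11]=0
i=12: i≥r, start 0; Z[12]=5 grow→box=[12,17)
i=13: min(r-i=4, Z[1]=0)=0; Z[13]=0
i=14: min(r-i=3, Z[2]=1)=1; Z[14]=1
i=15: min(r-i=2, Z[3]=0)=0; Z[15]=0
i=16: min(r-i=1, Z[4]=0)=0; Z[16]=0
i=17: i≥r, start 0; Z[17]=0
i=18: i≥r, start 0; Z[18]=0
i=19: i≥r, start 0; Z[19]=4 grow→box=[19,23)
i=20: min(r-i=3, Z[1]=0)=0; Z[20]=0
i=21: min(r-i=2, Z[2]=1)=1; Z[21]=1
i=22: min(r-i=1, Z[3]=0)=0; Z[22]=0
i=23: i≥r, start 0; Z[23]=0
i=24: i≥r, start 0; Z[24]=0
i=25: i≥r, start 0; Z[25]=0
i=26: i≥r, start 0; Z[26]=0
i=27: i≥r, start 0; Z[27]=0
i=28: i≥r, start 0; Z[28]=0
i=29: i≥r, start 0; Z[29]=1 grow→box=[29,30)
i=30: i≥r, start 0; Z[30]=0
i=31: i≥r, start 0; Z[31]=0
i=32: i≥r, start 0; Z[32]=0
i=33: i≥r, start 0; Z[33]=0
i=34: i≥r, start 0; Z[34]=0
i=35: i≥r, start 0; Z[35]=0
i=36: i≥r, start 0; Z[36]=0
i=37: i≥r, start 0; Z[37]=1 grow→box=[37,38)
i=38: i≥r, start 0; Z[38]=0
i=39: i≥r, start 0; Z[39]=0

[40, 0, 1, 0, 0, 0, 0, 0, 1, 0, 0, 0, 5, 0, 1, 0, 0, 0, 0, 4, 0, 1, 0, 0, 0, 0, 0, 0, 0, 1, 0, 0, 0, 0, 0, 0, 0, 1, 0, 0]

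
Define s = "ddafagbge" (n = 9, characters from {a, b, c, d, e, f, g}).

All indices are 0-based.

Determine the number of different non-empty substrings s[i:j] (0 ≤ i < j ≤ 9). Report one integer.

rank | idx | suffix
   0 |   2 | afagbge
   1 |   4 | agbge
   2 |   6 | bge
   3 |   1 | dafagbge
   4 |   0 | ddafagbge
   5 |   8 | e
   6 |   3 | fagbge
   7 |   5 | gbge
   8 |   7 | ge

SA = [2, 4, 6, 1, 0, 8, 3, 5, 7]
i: (SA[i-1],SA[i]) lcp shared
  1: (2,4) 1 'a'
  2: (4,6) 0 ''
  3: (6,1) 0 ''
  4: (1,0) 1 'd'
  5: (0,8) 0 ''
  6: (8,3) 0 ''
  7: (3,5) 0 ''
  8: (5,7) 1 'g'

n(n+1)/2 = 9·10/2 = 45
Σ LCP = 0 + 1 + 0 + 0 + 1 + 0 + 0 + 0 + 1 = 3
distinct = 45 − 3 = 42

42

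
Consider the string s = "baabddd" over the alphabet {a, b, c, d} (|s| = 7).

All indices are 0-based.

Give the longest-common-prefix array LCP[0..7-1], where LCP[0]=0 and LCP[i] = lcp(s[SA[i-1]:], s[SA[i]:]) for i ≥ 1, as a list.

rank→(start, suffix):
  0 → (1, 'aabddd')
  1 → (2, 'abddd')
  2 → (0, 'baabddd')
  3 → (3, 'bddd')
  4 → (6, 'd')
  5 → (5, 'dd')
  6 → (4, 'ddd')

SA = [1, 2, 0, 3, 6, 5, 4]
[i] adj suffixes → lcp
  [1] 1/2 → 1 ('a')
  [2] 2/0 → 0 ('')
  [3] 0/3 → 1 ('b')
  [4] 3/6 → 0 ('')
  [5] 6/5 → 1 ('d')
  [6] 5/4 → 2 ('dd')

[0, 1, 0, 1, 0, 1, 2]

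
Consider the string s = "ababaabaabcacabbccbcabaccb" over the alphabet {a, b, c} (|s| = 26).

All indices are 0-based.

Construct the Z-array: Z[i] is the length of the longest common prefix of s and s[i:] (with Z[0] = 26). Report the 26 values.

[26, 0, 3, 0, 1, 3, 0, 1, 2, 0, 0, 1, 0, 2, 0, 0, 0, 0, 0, 0, 3, 0, 1, 0, 0, 0]

Z[0]=26
i=1: i≥r, start 0; Z[1]=0
i=2: i≥r, start 0; Z[2]=3 extend→box=[2,5)
i=3: min(r-i=2, Z[1]=0)=0; Z[3]=0
i=4: min(r-i=1, Z[2]=3)=1; Z[4]=1
i=5: i≥r, start 0; Z[5]=3 extend→box=[5,8)
i=6: min(r-i=2, Z[1]=0)=0; Z[6]=0
i=7: min(r-i=1, Z[2]=3)=1; Z[7]=1
i=8: i≥r, start 0; Z[8]=2 extend→box=[8,10)
i=9: min(r-i=1, Z[1]=0)=0; Z[9]=0
i=10: i≥r, start 0; Z[10]=0
i=11: i≥r, start 0; Z[11]=1 extend→box=[11,12)
i=12: i≥r, start 0; Z[12]=0
i=13: i≥r, start 0; Z[13]=2 extend→box=[13,15)
i=14: min(r-i=1, Z[1]=0)=0; Z[14]=0
i=15: i≥r, start 0; Z[15]=0
i=16: i≥r, start 0; Z[16]=0
i=17: i≥r, start 0; Z[17]=0
i=18: i≥r, start 0; Z[18]=0
i=19: i≥r, start 0; Z[19]=0
i=20: i≥r, start 0; Z[20]=3 extend→box=[20,23)
i=21: min(r-i=2, Z[1]=0)=0; Z[21]=0
i=22: min(r-i=1, Z[2]=3)=1; Z[22]=1
i=23: i≥r, start 0; Z[23]=0
i=24: i≥r, start 0; Z[24]=0
i=25: i≥r, start 0; Z[25]=0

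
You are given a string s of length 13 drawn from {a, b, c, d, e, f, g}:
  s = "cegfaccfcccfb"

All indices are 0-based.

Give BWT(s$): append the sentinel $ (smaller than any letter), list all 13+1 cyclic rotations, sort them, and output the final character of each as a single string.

rank  rotation        last
    0  $cegfaccfcccfb  b
    1  accfcccfb$cegf  f
    2  b$cegfaccfcccf  f
    3  cccfb$cegfaccf  f
    4  ccfb$cegfaccfc  c
    5  ccfcccfb$cegfa  a
    6  cegfaccfcccfb$  $
    7  cfb$cegfaccfcc  c
    8  cfcccfb$cegfac  c
    9  egfaccfcccfb$c  c
   10  faccfcccfb$ceg  g
   11  fb$cegfaccfccc  c
   12  fcccfb$cegfacc  c
   13  gfaccfcccfb$ce  e

bfffca$cccgcce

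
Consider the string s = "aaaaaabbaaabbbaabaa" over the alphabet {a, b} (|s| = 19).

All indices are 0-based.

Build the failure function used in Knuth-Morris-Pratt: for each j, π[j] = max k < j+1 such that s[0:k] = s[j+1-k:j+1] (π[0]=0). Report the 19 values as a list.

π[0] = 0
j=1 s[j]='a': π[1]=1 (border 'a')
j=2 s[j]='a': π[2]=2 (border 'aa')
j=3 s[j]='a': π[3]=3 (border 'aaa')
j=4 s[j]='a': π[4]=4 (border 'aaaa')
j=5 s[j]='a': π[5]=5 (border 'aaaaa')
j=6 s[j]='b': k: 5→4→3→2→1→0; π[6]=0 (border '')
j=7 s[j]='b': π[7]=0 (border '')
j=8 s[j]='a': π[8]=1 (border 'a')
j=9 s[j]='a': π[9]=2 (border 'aa')
j=10 s[j]='a': π[10]=3 (border 'aaa')
j=11 s[j]='b': k: 3→2→1→0; π[11]=0 (border '')
j=12 s[j]='b': π[12]=0 (border '')
j=13 s[j]='b': π[13]=0 (border '')
j=14 s[j]='a': π[14]=1 (border 'a')
j=15 s[j]='a': π[15]=2 (border 'aa')
j=16 s[j]='b': k: 2→1→0; π[16]=0 (border '')
j=17 s[j]='a': π[17]=1 (border 'a')
j=18 s[j]='a': π[18]=2 (border 'aa')

[0, 1, 2, 3, 4, 5, 0, 0, 1, 2, 3, 0, 0, 0, 1, 2, 0, 1, 2]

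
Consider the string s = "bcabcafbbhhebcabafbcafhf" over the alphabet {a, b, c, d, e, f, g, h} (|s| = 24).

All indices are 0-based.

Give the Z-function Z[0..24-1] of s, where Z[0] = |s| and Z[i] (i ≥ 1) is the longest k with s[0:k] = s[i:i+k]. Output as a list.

[24, 0, 0, 3, 0, 0, 0, 1, 1, 0, 0, 0, 4, 0, 0, 1, 0, 0, 3, 0, 0, 0, 0, 0]

Z[0]=24
i=1: fresh scan; Z[1]=0
i=2: fresh scan; Z[2]=0
i=3: fresh scan; Z[3]=3 extend→box=[3,6)
i=4: min(r-i=2, Z[1]=0)=0; Z[4]=0
i=5: min(r-i=1, Z[2]=0)=0; Z[5]=0
i=6: fresh scan; Z[6]=0
i=7: fresh scan; Z[7]=1 extend→box=[7,8)
i=8: fresh scan; Z[8]=1 extend→box=[8,9)
i=9: fresh scan; Z[9]=0
i=10: fresh scan; Z[10]=0
i=11: fresh scan; Z[11]=0
i=12: fresh scan; Z[12]=4 extend→box=[12,16)
i=13: min(r-i=3, Z[1]=0)=0; Z[13]=0
i=14: min(r-i=2, Z[2]=0)=0; Z[14]=0
i=15: min(r-i=1, Z[3]=3)=1; Z[15]=1
i=16: fresh scan; Z[16]=0
i=17: fresh scan; Z[17]=0
i=18: fresh scan; Z[18]=3 extend→box=[18,21)
i=19: min(r-i=2, Z[1]=0)=0; Z[19]=0
i=20: min(r-i=1, Z[2]=0)=0; Z[20]=0
i=21: fresh scan; Z[21]=0
i=22: fresh scan; Z[22]=0
i=23: fresh scan; Z[23]=0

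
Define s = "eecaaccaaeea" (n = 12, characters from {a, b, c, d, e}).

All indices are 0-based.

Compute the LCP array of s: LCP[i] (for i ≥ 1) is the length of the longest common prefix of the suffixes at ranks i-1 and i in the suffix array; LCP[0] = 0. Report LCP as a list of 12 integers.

rank→(start, suffix):
  0 → (11, 'a')
  1 → (3, 'aaccaaeea')
  2 → (7, 'aaeea')
  3 → (4, 'accaaeea')
  4 → (8, 'aeea')
  5 → (2, 'caaccaaeea')
  6 → (6, 'caaeea')
  7 → (5, 'ccaaeea')
  8 → (10, 'ea')
  9 → (1, 'ecaaccaaeea')
  10 → (9, 'eea')
  11 → (0, 'eecaaccaaeea')

SA = [11, 3, 7, 4, 8, 2, 6, 5, 10, 1, 9, 0]
rank  pair      lcp
   1  s[11:],s[3:]  1  'a'
   2  s[3:],s[7:]  2  'aa'
   3  s[7:],s[4:]  1  'a'
   4  s[4:],s[8:]  1  'a'
   5  s[8:],s[2:]  0  ''
   6  s[2:],s[6:]  3  'caa'
   7  s[6:],s[5:]  1  'c'
   8  s[5:],s[10:]  0  ''
   9  s[10:],s[1:]  1  'e'
  10  s[1:],s[9:]  1  'e'
  11  s[9:],s[0:]  2  'ee'

[0, 1, 2, 1, 1, 0, 3, 1, 0, 1, 1, 2]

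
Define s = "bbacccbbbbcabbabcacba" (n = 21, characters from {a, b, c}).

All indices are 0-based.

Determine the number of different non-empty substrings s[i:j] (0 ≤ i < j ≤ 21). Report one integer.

198

sorted suffixes:
  #0 SA[0]=20  'a'
  #1 SA[1]=11  'abbabcacba'
  #2 SA[2]=14  'abcacba'
  #3 SA[3]=17  'acba'
  #4 SA[4]=2  'acccbbbbcabbabcacba'
  #5 SA[5]=19  'ba'
  #6 SA[6]=13  'babcacba'
  #7 SA[7]=1  'bacccbbbbcabbabcacba'
  #8 SA[8]=12  'bbabcacba'
  #9 SA[9]=0  'bbacccbbbbcabbabcacba'
  #10 SA[10]=6  'bbbbcabbabcacba'
  #11 SA[11]=7  'bbbcabbabcacba'
  #12 SA[12]=8  'bbcabbabcacba'
  #13 SA[13]=9  'bcabbabcacba'
  #14 SA[14]=15  'bcacba'
  #15 SA[15]=10  'cabbabcacba'
  #16 SA[16]=16  'cacba'
  #17 SA[17]=18  'cba'
  #18 SA[18]=5  'cbbbbcabbabcacba'
  #19 SA[19]=4  'ccbbbbcabbabcacba'
  #20 SA[20]=3  'cccbbbbcabbabcacba'

SA = [20, 11, 14, 17, 2, 19, 13, 1, 12, 0, 6, 7, 8, 9, 15, 10, 16, 18, 5, 4, 3]
rank  pair      lcp
   1  s[20:],s[11:]  1  'a'
   2  s[11:],s[14:]  2  'ab'
   3  s[14:],s[17:]  1  'a'
   4  s[17:],s[2:]  2  'ac'
   5  s[2:],s[19:]  0  ''
   6  s[19:],s[13:]  2  'ba'
   7  s[13:],s[1:]  2  'ba'
   8  s[1:],s[12:]  1  'b'
   9  s[12:],s[0:]  3  'bba'
  10  s[0:],s[6:]  2  'bb'
  11  s[6:],s[7:]  3  'bbb'
  12  s[7:],s[8:]  2  'bb'
  13  s[8:],s[9:]  1  'b'
  14  s[9:],s[15:]  3  'bca'
  15  s[15:],s[10:]  0  ''
  16  s[10:],s[16:]  2  'ca'
  17  s[16:],s[18:]  1  'c'
  18  s[18:],s[5:]  2  'cb'
  19  s[5:],s[4:]  1  'c'
  20  s[4:],s[3:]  2  'cc'

n(n+1)/2 = 21·22/2 = 231
Σ LCP = 0 + 1 + 2 + 1 + 2 + 0 + 2 + 2 + 1 + 3 + 2 + 3 + 2 + 1 + 3 + 0 + 2 + 1 + 2 + 1 + 2 = 33
distinct = 231 − 33 = 198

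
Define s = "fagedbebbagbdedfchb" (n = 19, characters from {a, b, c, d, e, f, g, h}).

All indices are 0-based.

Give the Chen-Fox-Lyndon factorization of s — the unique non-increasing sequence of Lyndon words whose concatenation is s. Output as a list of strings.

["f", "agedbebb", "agbdedfchb"]

emit factor 1: 'f' (i=0, period=1)
emit factor 2: 'agedbebb' (i=1, period=8)
emit factor 3: 'agbdedfchb' (i=9, period=10)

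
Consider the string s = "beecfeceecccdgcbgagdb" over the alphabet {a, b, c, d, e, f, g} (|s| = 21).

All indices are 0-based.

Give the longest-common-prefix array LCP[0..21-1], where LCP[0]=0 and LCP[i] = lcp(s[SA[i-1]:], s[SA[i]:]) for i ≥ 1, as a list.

[0, 0, 1, 1, 0, 1, 2, 1, 1, 1, 0, 1, 0, 2, 2, 1, 3, 0, 0, 1, 1]

rank→(start, suffix):
  0 → (17, 'agdb')
  1 → (20, 'b')
  2 → (0, 'beecfeceecccdgcbgagdb')
  3 → (15, 'bgagdb')
  4 → (14, 'cbgagdb')
  5 → (9, 'cccdgcbgagdb')
  6 → (10, 'ccdgcbgagdb')
  7 → (11, 'cdgcbgagdb')
  8 → (6, 'ceecccdgcbgagdb')
  9 → (3, 'cfeceecccdgcbgagdb')
  10 → (19, 'db')
  11 → (12, 'dgcbgagdb')
  12 → (8, 'ecccdgcbgagdb')
  13 → (5, 'eceecccdgcbgagdb')
  14 → (2, 'ecfeceecccdgcbgagdb')
  15 → (7, 'eecccdgcbgagdb')
  16 → (1, 'eecfeceecccdgcbgagdb')
  17 → (4, 'feceecccdgcbgagdb')
  18 → (16, 'gagdb')
  19 → (13, 'gcbgagdb')
  20 → (18, 'gdb')

SA = [17, 20, 0, 15, 14, 9, 10, 11, 6, 3, 19, 12, 8, 5, 2, 7, 1, 4, 16, 13, 18]
i: (SA[i-1],SA[i]) lcp shared
  1: (17,20) 0 ''
  2: (20,0) 1 'b'
  3: (0,15) 1 'b'
  4: (15,14) 0 ''
  5: (14,9) 1 'c'
  6: (9,10) 2 'cc'
  7: (10,11) 1 'c'
  8: (11,6) 1 'c'
  9: (6,3) 1 'c'
  10: (3,19) 0 ''
  11: (19,12) 1 'd'
  12: (12,8) 0 ''
  13: (8,5) 2 'ec'
  14: (5,2) 2 'ec'
  15: (2,7) 1 'e'
  16: (7,1) 3 'eec'
  17: (1,4) 0 ''
  18: (4,16) 0 ''
  19: (16,13) 1 'g'
  20: (13,18) 1 'g'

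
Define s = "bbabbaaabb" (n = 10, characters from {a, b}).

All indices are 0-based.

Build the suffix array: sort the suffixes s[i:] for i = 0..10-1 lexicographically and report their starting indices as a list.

[5, 6, 7, 2, 9, 4, 1, 8, 3, 0]

rank | idx | suffix
   0 |   5 | aaabb
   1 |   6 | aabb
   2 |   7 | abb
   3 |   2 | abbaaabb
   4 |   9 | b
   5 |   4 | baaabb
   6 |   1 | babbaaabb
   7 |   8 | bb
   8 |   3 | bbaaabb
   9 |   0 | bbabbaaabb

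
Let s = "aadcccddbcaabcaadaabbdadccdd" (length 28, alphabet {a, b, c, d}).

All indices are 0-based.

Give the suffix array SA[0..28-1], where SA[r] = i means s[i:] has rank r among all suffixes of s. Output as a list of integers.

rank→(start, suffix):
  0 → (17, 'aabbdadccdd')
  1 → (10, 'aabcaadaabbdadccdd')
  2 → (14, 'aadaabbdadccdd')
  3 → (0, 'aadcccddbcaabcaadaabbdadccdd')
  4 → (18, 'abbdadccdd')
  5 → (11, 'abcaadaabbdadccdd')
  6 → (15, 'adaabbdadccdd')
  7 → (1, 'adcccddbcaabcaadaabbdadccdd')
  8 → (22, 'adccdd')
  9 → (19, 'bbdadccdd')
  10 → (8, 'bcaabcaadaabbdadccdd')
  11 → (12, 'bcaadaabbdadccdd')
  12 → (20, 'bdadccdd')
  13 → (9, 'caabcaadaabbdadccdd')
  14 → (13, 'caadaabbdadccdd')
  15 → (3, 'cccddbcaabcaadaabbdadccdd')
  16 → (24, 'ccdd')
  17 → (4, 'ccddbcaabcaadaabbdadccdd')
  18 → (25, 'cdd')
  19 → (5, 'cddbcaabcaadaabbdadccdd')
  20 → (27, 'd')
  21 → (16, 'daabbdadccdd')
  22 → (21, 'dadccdd')
  23 → (7, 'dbcaabcaadaabbdadccdd')
  24 → (2, 'dcccddbcaabcaadaabbdadccdd')
  25 → (23, 'dccdd')
  26 → (26, 'dd')
  27 → (6, 'ddbcaabcaadaabbdadccdd')

[17, 10, 14, 0, 18, 11, 15, 1, 22, 19, 8, 12, 20, 9, 13, 3, 24, 4, 25, 5, 27, 16, 21, 7, 2, 23, 26, 6]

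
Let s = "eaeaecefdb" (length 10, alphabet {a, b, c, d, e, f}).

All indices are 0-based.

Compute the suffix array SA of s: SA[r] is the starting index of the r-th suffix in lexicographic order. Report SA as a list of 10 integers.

rank→(start, suffix):
  0 → (1, 'aeaecefdb')
  1 → (3, 'aecefdb')
  2 → (9, 'b')
  3 → (5, 'cefdb')
  4 → (8, 'db')
  5 → (0, 'eaeaecefdb')
  6 → (2, 'eaecefdb')
  7 → (4, 'ecefdb')
  8 → (6, 'efdb')
  9 → (7, 'fdb')

[1, 3, 9, 5, 8, 0, 2, 4, 6, 7]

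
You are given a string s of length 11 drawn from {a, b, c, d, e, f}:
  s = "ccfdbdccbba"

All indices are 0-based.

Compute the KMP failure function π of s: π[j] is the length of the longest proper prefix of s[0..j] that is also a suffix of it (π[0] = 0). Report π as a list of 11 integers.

π[0] = 0
j=1 s[j]='c': π[1]=1 (border 'c')
j=2 s[j]='f': k: 1→0; π[2]=0 (border '')
j=3 s[j]='d': π[3]=0 (border '')
j=4 s[j]='b': π[4]=0 (border '')
j=5 s[j]='d': π[5]=0 (border '')
j=6 s[j]='c': π[6]=1 (border 'c')
j=7 s[j]='c': π[7]=2 (border 'cc')
j=8 s[j]='b': k: 2→1→0; π[8]=0 (border '')
j=9 s[j]='b': π[9]=0 (border '')
j=10 s[j]='a': π[10]=0 (border '')

[0, 1, 0, 0, 0, 0, 1, 2, 0, 0, 0]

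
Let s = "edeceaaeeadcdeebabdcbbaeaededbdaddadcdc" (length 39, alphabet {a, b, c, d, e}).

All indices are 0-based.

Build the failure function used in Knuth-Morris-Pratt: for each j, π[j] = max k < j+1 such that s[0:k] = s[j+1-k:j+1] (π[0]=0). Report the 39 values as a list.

[0, 0, 1, 0, 1, 0, 0, 1, 1, 0, 0, 0, 0, 1, 1, 0, 0, 0, 0, 0, 0, 0, 0, 1, 0, 1, 2, 3, 2, 0, 0, 0, 0, 0, 0, 0, 0, 0, 0]

π[0] = 0
j=1 s[j]='d': π[1]=0 (border '')
j=2 s[j]='e': π[2]=1 (border 'e')
j=3 s[j]='c': k: 1→0; π[3]=0 (border '')
j=4 s[j]='e': π[4]=1 (border 'e')
j=5 s[j]='a': k: 1→0; π[5]=0 (border '')
j=6 s[j]='a': π[6]=0 (border '')
j=7 s[j]='e': π[7]=1 (border 'e')
j=8 s[j]='e': k: 1→0; π[8]=1 (border 'e')
j=9 s[j]='a': k: 1→0; π[9]=0 (border '')
j=10 s[j]='d': π[10]=0 (border '')
j=11 s[j]='c': π[11]=0 (border '')
j=12 s[j]='d': π[12]=0 (border '')
j=13 s[j]='e': π[13]=1 (border 'e')
j=14 s[j]='e': k: 1→0; π[14]=1 (border 'e')
j=15 s[j]='b': k: 1→0; π[15]=0 (border '')
j=16 s[j]='a': π[16]=0 (border '')
j=17 s[j]='b': π[17]=0 (border '')
j=18 s[j]='d': π[18]=0 (border '')
j=19 s[j]='c': π[19]=0 (border '')
j=20 s[j]='b': π[20]=0 (border '')
j=21 s[j]='b': π[21]=0 (border '')
j=22 s[j]='a': π[22]=0 (border '')
j=23 s[j]='e': π[23]=1 (border 'e')
j=24 s[j]='a': k: 1→0; π[24]=0 (border '')
j=25 s[j]='e': π[25]=1 (border 'e')
j=26 s[j]='d': π[26]=2 (border 'ed')
j=27 s[j]='e': π[27]=3 (border 'ede')
j=28 s[j]='d': k: 3→1; π[28]=2 (border 'ed')
j=29 s[j]='b': k: 2→0; π[29]=0 (border '')
j=30 s[j]='d': π[30]=0 (border '')
j=31 s[j]='a': π[31]=0 (border '')
j=32 s[j]='d': π[32]=0 (border '')
j=33 s[j]='d': π[33]=0 (border '')
j=34 s[j]='a': π[34]=0 (border '')
j=35 s[j]='d': π[35]=0 (border '')
j=36 s[j]='c': π[36]=0 (border '')
j=37 s[j]='d': π[37]=0 (border '')
j=38 s[j]='c': π[38]=0 (border '')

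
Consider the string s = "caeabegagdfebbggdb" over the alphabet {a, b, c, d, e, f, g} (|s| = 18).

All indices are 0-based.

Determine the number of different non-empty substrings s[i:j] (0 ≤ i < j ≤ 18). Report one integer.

159

rank→(start, suffix):
  0 → (3, 'abegagdfebbggdb')
  1 → (1, 'aeabegagdfebbggdb')
  2 → (7, 'agdfebbggdb')
  3 → (17, 'b')
  4 → (12, 'bbggdb')
  5 → (4, 'begagdfebbggdb')
  6 → (13, 'bggdb')
  7 → (0, 'caeabegagdfebbggdb')
  8 → (16, 'db')
  9 → (9, 'dfebbggdb')
  10 → (2, 'eabegagdfebbggdb')
  11 → (11, 'ebbggdb')
  12 → (5, 'egagdfebbggdb')
  13 → (10, 'febbggdb')
  14 → (6, 'gagdfebbggdb')
  15 → (15, 'gdb')
  16 → (8, 'gdfebbggdb')
  17 → (14, 'ggdb')

SA = [3, 1, 7, 17, 12, 4, 13, 0, 16, 9, 2, 11, 5, 10, 6, 15, 8, 14]
rank  pair      lcp
   1  s[3:],s[1:]  1  'a'
   2  s[1:],s[7:]  1  'a'
   3  s[7:],s[17:]  0  ''
   4  s[17:],s[12:]  1  'b'
   5  s[12:],s[4:]  1  'b'
   6  s[4:],s[13:]  1  'b'
   7  s[13:],s[0:]  0  ''
   8  s[0:],s[16:]  0  ''
   9  s[16:],s[9:]  1  'd'
  10  s[9:],s[2:]  0  ''
  11  s[2:],s[11:]  1  'e'
  12  s[11:],s[5:]  1  'e'
  13  s[5:],s[10:]  0  ''
  14  s[10:],s[6:]  0  ''
  15  s[6:],s[15:]  1  'g'
  16  s[15:],s[8:]  2  'gd'
  17  s[8:],s[14:]  1  'g'

n(n+1)/2 = 18·19/2 = 171
Σ LCP = 0 + 1 + 1 + 0 + 1 + 1 + 1 + 0 + 0 + 1 + 0 + 1 + 1 + 0 + 0 + 1 + 2 + 1 = 12
distinct = 171 − 12 = 159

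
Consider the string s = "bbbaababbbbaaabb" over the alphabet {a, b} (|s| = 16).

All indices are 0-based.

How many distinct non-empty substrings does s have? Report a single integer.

rank→(start, suffix):
  0 → (11, 'aaabb')
  1 → (3, 'aababbbbaaabb')
  2 → (12, 'aabb')
  3 → (4, 'ababbbbaaabb')
  4 → (13, 'abb')
  5 → (6, 'abbbbaaabb')
  6 → (15, 'b')
  7 → (10, 'baaabb')
  8 → (2, 'baababbbbaaabb')
  9 → (5, 'babbbbaaabb')
  10 → (14, 'bb')
  11 → (9, 'bbaaabb')
  12 → (1, 'bbaababbbbaaabb')
  13 → (8, 'bbbaaabb')
  14 → (0, 'bbbaababbbbaaabb')
  15 → (7, 'bbbbaaabb')

SA = [11, 3, 12, 4, 13, 6, 15, 10, 2, 5, 14, 9, 1, 8, 0, 7]
rank  pair      lcp
   1  s[11:],s[3:]  2  'aa'
   2  s[3:],s[12:]  3  'aab'
   3  s[12:],s[4:]  1  'a'
   4  s[4:],s[13:]  2  'ab'
   5  s[13:],s[6:]  3  'abb'
   6  s[6:],s[15:]  0  ''
   7  s[15:],s[10:]  1  'b'
   8  s[10:],s[2:]  3  'baa'
   9  s[2:],s[5:]  2  'ba'
  10  s[5:],s[14:]  1  'b'
  11  s[14:],s[9:]  2  'bb'
  12  s[9:],s[1:]  4  'bbaa'
  13  s[1:],s[8:]  2  'bb'
  14  s[8:],s[0:]  5  'bbbaa'
  15  s[0:],s[7:]  3  'bbb'

n(n+1)/2 = 16·17/2 = 136
Σ LCP = 0 + 2 + 3 + 1 + 2 + 3 + 0 + 1 + 3 + 2 + 1 + 2 + 4 + 2 + 5 + 3 = 34
distinct = 136 − 34 = 102

102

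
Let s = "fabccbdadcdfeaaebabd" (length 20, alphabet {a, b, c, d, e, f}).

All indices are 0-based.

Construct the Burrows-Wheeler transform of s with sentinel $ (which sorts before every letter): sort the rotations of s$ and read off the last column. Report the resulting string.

rank  rotation               last
    0  $fabccbdadcdfeaaebabd  d
    1  aaebabd$fabccbdadcdfe  e
    2  abccbdadcdfeaaebabd$f  f
    3  abd$fabccbdadcdfeaaeb  b
    4  adcdfeaaebabd$fabccbd  d
    5  aebabd$fabccbdadcdfea  a
    6  babd$fabccbdadcdfeaae  e
    7  bccbdadcdfeaaebabd$fa  a
    8  bd$fabccbdadcdfeaaeba  a
    9  bdadcdfeaaebabd$fabcc  c
   10  cbdadcdfeaaebabd$fabc  c
   11  ccbdadcdfeaaebabd$fab  b
   12  cdfeaaebabd$fabccbdad  d
   13  d$fabccbdadcdfeaaebab  b
   14  dadcdfeaaebabd$fabccb  b
   15  dcdfeaaebabd$fabccbda  a
   16  dfeaaebabd$fabccbdadc  c
   17  eaaebabd$fabccbdadcdf  f
   18  ebabd$fabccbdadcdfeaa  a
   19  fabccbdadcdfeaaebabd$  $
   20  feaaebabd$fabccbdadcd  d

defbdaeaaccbdbbacfa$d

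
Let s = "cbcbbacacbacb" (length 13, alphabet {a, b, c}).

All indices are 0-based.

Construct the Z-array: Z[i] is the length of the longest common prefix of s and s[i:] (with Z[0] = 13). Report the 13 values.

[13, 0, 2, 0, 0, 0, 1, 0, 2, 0, 0, 2, 0]

Z[0]=13
i=1: fresh scan; Z[1]=0
i=2: fresh scan; Z[2]=2 grow→box=[2,4)
i=3: min(r-i=1, Z[1]=0)=0; Z[3]=0
i=4: fresh scan; Z[4]=0
i=5: fresh scan; Z[5]=0
i=6: fresh scan; Z[6]=1 grow→box=[6,7)
i=7: fresh scan; Z[7]=0
i=8: fresh scan; Z[8]=2 grow→box=[8,10)
i=9: min(r-i=1, Z[1]=0)=0; Z[9]=0
i=10: fresh scan; Z[10]=0
i=11: fresh scan; Z[11]=2 grow→box=[11,13)
i=12: min(r-i=1, Z[1]=0)=0; Z[12]=0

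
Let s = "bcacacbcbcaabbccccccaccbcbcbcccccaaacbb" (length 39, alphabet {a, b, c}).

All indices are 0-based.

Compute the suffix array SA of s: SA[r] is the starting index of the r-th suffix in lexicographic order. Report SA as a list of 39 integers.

[33, 10, 34, 11, 2, 35, 4, 20, 38, 37, 12, 8, 0, 6, 23, 25, 27, 13, 32, 9, 1, 3, 19, 36, 7, 5, 22, 24, 26, 31, 18, 21, 30, 17, 29, 16, 28, 15, 14]

sorted suffixes:
  #0 SA[0]=33  'aaacbb'
  #1 SA[1]=10  'aabbccccccaccbcbcbcccccaaacbb'
  #2 SA[2]=34  'aacbb'
  #3 SA[3]=11  'abbccccccaccbcbcbcccccaaacbb'
  #4 SA[4]=2  'acacbcbcaabbccccccaccbcbcbcccccaaacbb'
  #5 SA[5]=35  'acbb'
  #6 SA[6]=4  'acbcbcaabbccccccaccbcbcbcccccaaacbb'
  #7 SA[7]=20  'accbcbcbcccccaaacbb'
  #8 SA[8]=38  'b'
  #9 SA[9]=37  'bb'
  #10 SA[10]=12  'bbccccccaccbcbcbcccccaaacbb'
  #11 SA[11]=8  'bcaabbccccccaccbcbcbcccccaaacbb'
  #12 SA[12]=0  'bcacacbcbcaabbccccccaccbcbcbcccccaaacbb'
  #13 SA[13]=6  'bcbcaabbccccccaccbcbcbcccccaaacbb'
  #14 SA[14]=23  'bcbcbcccccaaacbb'
  #15 SA[15]=25  'bcbcccccaaacbb'
  #16 SA[16]=27  'bcccccaaacbb'
  #17 SA[17]=13  'bccccccaccbcbcbcccccaaacbb'
  #18 SA[18]=32  'caaacbb'
  #19 SA[19]=9  'caabbccccccaccbcbcbcccccaaacbb'
  #20 SA[20]=1  'cacacbcbcaabbccccccaccbcbcbcccccaaacbb'
  #21 SA[21]=3  'cacbcbcaabbccccccaccbcbcbcccccaaacbb'
  #22 SA[22]=19  'caccbcbcbcccccaaacbb'
  #23 SA[23]=36  'cbb'
  #24 SA[24]=7  'cbcaabbccccccaccbcbcbcccccaaacbb'
  #25 SA[25]=5  'cbcbcaabbccccccaccbcbcbcccccaaacbb'
  #26 SA[26]=22  'cbcbcbcccccaaacbb'
  #27 SA[27]=24  'cbcbcccccaaacbb'
  #28 SA[28]=26  'cbcccccaaacbb'
  #29 SA[29]=31  'ccaaacbb'
  #30 SA[30]=18  'ccaccbcbcbcccccaaacbb'
  #31 SA[31]=21  'ccbcbcbcccccaaacbb'
  #32 SA[32]=30  'cccaaacbb'
  #33 SA[33]=17  'cccaccbcbcbcccccaaacbb'
  #34 SA[34]=29  'ccccaaacbb'
  #35 SA[35]=16  'ccccaccbcbcbcccccaaacbb'
  #36 SA[36]=28  'cccccaaacbb'
  #37 SA[37]=15  'cccccaccbcbcbcccccaaacbb'
  #38 SA[38]=14  'ccccccaccbcbcbcccccaaacbb'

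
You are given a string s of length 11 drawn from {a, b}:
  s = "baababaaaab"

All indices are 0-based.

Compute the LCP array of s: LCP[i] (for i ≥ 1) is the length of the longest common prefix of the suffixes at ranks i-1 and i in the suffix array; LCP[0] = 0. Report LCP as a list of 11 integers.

sorted suffixes:
  #0 SA[0]=6  'aaaab'
  #1 SA[1]=7  'aaab'
  #2 SA[2]=8  'aab'
  #3 SA[3]=1  'aababaaaab'
  #4 SA[4]=9  'ab'
  #5 SA[5]=4  'abaaaab'
  #6 SA[6]=2  'ababaaaab'
  #7 SA[7]=10  'b'
  #8 SA[8]=5  'baaaab'
  #9 SA[9]=0  'baababaaaab'
  #10 SA[10]=3  'babaaaab'

SA = [6, 7, 8, 1, 9, 4, 2, 10, 5, 0, 3]
rank  pair      lcp
   1  s[6:],s[7:]  3  'aaa'
   2  s[7:],s[8:]  2  'aa'
   3  s[8:],s[1:]  3  'aab'
   4  s[1:],s[9:]  1  'a'
   5  s[9:],s[4:]  2  'ab'
   6  s[4:],s[2:]  3  'aba'
   7  s[2:],s[10:]  0  ''
   8  s[10:],s[5:]  1  'b'
   9  s[5:],s[0:]  3  'baa'
  10  s[0:],s[3:]  2  'ba'

[0, 3, 2, 3, 1, 2, 3, 0, 1, 3, 2]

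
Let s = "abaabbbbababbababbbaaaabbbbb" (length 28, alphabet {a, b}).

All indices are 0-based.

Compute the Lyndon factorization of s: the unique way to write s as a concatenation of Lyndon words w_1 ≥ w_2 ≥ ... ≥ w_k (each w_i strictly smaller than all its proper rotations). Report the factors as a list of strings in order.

["ab", "aabbbbababbababbb", "aaaabbbbb"]

emit factor 1: 'ab' (i=0, period=2)
emit factor 2: 'aabbbbababbababbb' (i=2, period=17)
emit factor 3: 'aaaabbbbb' (i=19, period=9)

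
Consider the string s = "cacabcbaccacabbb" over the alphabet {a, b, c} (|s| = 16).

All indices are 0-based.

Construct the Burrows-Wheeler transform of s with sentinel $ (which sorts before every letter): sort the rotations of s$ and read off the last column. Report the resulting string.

bccccbbcbaaaac$ba

rank  rotation           last
    0  $cacabcbaccacabbb  b
    1  abbb$cacabcbaccac  c
    2  abcbaccacabbb$cac  c
    3  acabbb$cacabcbacc  c
    4  acabcbaccacabbb$c  c
    5  accacabbb$cacabcb  b
    6  b$cacabcbaccacabb  b
    7  baccacabbb$cacabc  c
    8  bb$cacabcbaccacab  b
    9  bbb$cacabcbaccaca  a
   10  bcbaccacabbb$caca  a
   11  cabbb$cacabcbacca  a
   12  cabcbaccacabbb$ca  a
   13  cacabbb$cacabcbac  c
   14  cacabcbaccacabbb$  $
   15  cbaccacabbb$cacab  b
   16  ccacabbb$cacabcba  a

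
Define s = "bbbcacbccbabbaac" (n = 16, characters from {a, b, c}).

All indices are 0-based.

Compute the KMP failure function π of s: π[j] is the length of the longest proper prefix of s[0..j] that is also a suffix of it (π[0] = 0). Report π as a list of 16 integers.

[0, 1, 2, 0, 0, 0, 1, 0, 0, 1, 0, 1, 2, 0, 0, 0]

π[0] = 0
j=1 s[j]='b': π[1]=1 (border 'b')
j=2 s[j]='b': π[2]=2 (border 'bb')
j=3 s[j]='c': k: 2→1→0; π[3]=0 (border '')
j=4 s[j]='a': π[4]=0 (border '')
j=5 s[j]='c': π[5]=0 (border '')
j=6 s[j]='b': π[6]=1 (border 'b')
j=7 s[j]='c': k: 1→0; π[7]=0 (border '')
j=8 s[j]='c': π[8]=0 (border '')
j=9 s[j]='b': π[9]=1 (border 'b')
j=10 s[j]='a': k: 1→0; π[10]=0 (border '')
j=11 s[j]='b': π[11]=1 (border 'b')
j=12 s[j]='b': π[12]=2 (border 'bb')
j=13 s[j]='a': k: 2→1→0; π[13]=0 (border '')
j=14 s[j]='a': π[14]=0 (border '')
j=15 s[j]='c': π[15]=0 (border '')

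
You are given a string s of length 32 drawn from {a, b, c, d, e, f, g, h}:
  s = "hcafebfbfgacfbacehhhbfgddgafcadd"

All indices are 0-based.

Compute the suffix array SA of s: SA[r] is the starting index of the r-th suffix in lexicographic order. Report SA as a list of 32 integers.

[14, 10, 29, 26, 2, 13, 5, 7, 20, 28, 1, 15, 11, 31, 30, 23, 24, 4, 16, 12, 6, 27, 3, 8, 21, 9, 25, 22, 19, 0, 18, 17]

rank→(start, suffix):
  0 → (14, 'acehhhbfgddgafcadd')
  1 → (10, 'acfbacehhhbfgddgafcadd')
  2 → (29, 'add')
  3 → (26, 'afcadd')
  4 → (2, 'afebfbfgacfbacehhhbfgddgafcadd')
  5 → (13, 'bacehhhbfgddgafcadd')
  6 → (5, 'bfbfgacfbacehhhbfgddgafcadd')
  7 → (7, 'bfgacfbacehhhbfgddgafcadd')
  8 → (20, 'bfgddgafcadd')
  9 → (28, 'cadd')
  10 → (1, 'cafebfbfgacfbacehhhbfgddgafcadd')
  11 → (15, 'cehhhbfgddgafcadd')
  12 → (11, 'cfbacehhhbfgddgafcadd')
  13 → (31, 'd')
  14 → (30, 'dd')
  15 → (23, 'ddgafcadd')
  16 → (24, 'dgafcadd')
  17 → (4, 'ebfbfgacfbacehhhbfgddgafcadd')
  18 → (16, 'ehhhbfgddgafcadd')
  19 → (12, 'fbacehhhbfgddgafcadd')
  20 → (6, 'fbfgacfbacehhhbfgddgafcadd')
  21 → (27, 'fcadd')
  22 → (3, 'febfbfgacfbacehhhbfgddgafcadd')
  23 → (8, 'fgacfbacehhhbfgddgafcadd')
  24 → (21, 'fgddgafcadd')
  25 → (9, 'gacfbacehhhbfgddgafcadd')
  26 → (25, 'gafcadd')
  27 → (22, 'gddgafcadd')
  28 → (19, 'hbfgddgafcadd')
  29 → (0, 'hcafebfbfgacfbacehhhbfgddgafcadd')
  30 → (18, 'hhbfgddgafcadd')
  31 → (17, 'hhhbfgddgafcadd')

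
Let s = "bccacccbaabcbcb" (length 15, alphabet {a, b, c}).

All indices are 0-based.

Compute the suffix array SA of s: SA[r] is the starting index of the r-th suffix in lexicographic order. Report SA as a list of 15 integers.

[8, 9, 3, 14, 7, 12, 10, 0, 2, 13, 6, 11, 1, 5, 4]

sorted suffixes:
  #0 SA[0]=8  'aabcbcb'
  #1 SA[1]=9  'abcbcb'
  #2 SA[2]=3  'acccbaabcbcb'
  #3 SA[3]=14  'b'
  #4 SA[4]=7  'baabcbcb'
  #5 SA[5]=12  'bcb'
  #6 SA[6]=10  'bcbcb'
  #7 SA[7]=0  'bccacccbaabcbcb'
  #8 SA[8]=2  'cacccbaabcbcb'
  #9 SA[9]=13  'cb'
  #10 SA[10]=6  'cbaabcbcb'
  #11 SA[11]=11  'cbcb'
  #12 SA[12]=1  'ccacccbaabcbcb'
  #13 SA[13]=5  'ccbaabcbcb'
  #14 SA[14]=4  'cccbaabcbcb'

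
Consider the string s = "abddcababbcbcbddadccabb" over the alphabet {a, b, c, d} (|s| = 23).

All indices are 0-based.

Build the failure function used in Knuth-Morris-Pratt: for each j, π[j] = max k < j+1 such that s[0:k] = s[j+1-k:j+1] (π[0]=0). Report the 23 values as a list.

π[0] = 0
j=1 s[j]='b': π[1]=0 (border '')
j=2 s[j]='d': π[2]=0 (border '')
j=3 s[j]='d': π[3]=0 (border '')
j=4 s[j]='c': π[4]=0 (border '')
j=5 s[j]='a': π[5]=1 (border 'a')
j=6 s[j]='b': π[6]=2 (border 'ab')
j=7 s[j]='a': k: 2→0; π[7]=1 (border 'a')
j=8 s[j]='b': π[8]=2 (border 'ab')
j=9 s[j]='b': k: 2→0; π[9]=0 (border '')
j=10 s[j]='c': π[10]=0 (border '')
j=11 s[j]='b': π[11]=0 (border '')
j=12 s[j]='c': π[12]=0 (border '')
j=13 s[j]='b': π[13]=0 (border '')
j=14 s[j]='d': π[14]=0 (border '')
j=15 s[j]='d': π[15]=0 (border '')
j=16 s[j]='a': π[16]=1 (border 'a')
j=17 s[j]='d': k: 1→0; π[17]=0 (border '')
j=18 s[j]='c': π[18]=0 (border '')
j=19 s[j]='c': π[19]=0 (border '')
j=20 s[j]='a': π[20]=1 (border 'a')
j=21 s[j]='b': π[21]=2 (border 'ab')
j=22 s[j]='b': k: 2→0; π[22]=0 (border '')

[0, 0, 0, 0, 0, 1, 2, 1, 2, 0, 0, 0, 0, 0, 0, 0, 1, 0, 0, 0, 1, 2, 0]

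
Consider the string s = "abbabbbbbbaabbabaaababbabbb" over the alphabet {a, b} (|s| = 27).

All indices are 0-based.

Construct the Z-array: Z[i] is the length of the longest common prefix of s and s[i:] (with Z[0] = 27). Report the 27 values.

[27, 0, 0, 3, 0, 0, 0, 0, 0, 0, 1, 5, 0, 0, 2, 0, 1, 1, 2, 0, 7, 0, 0, 3, 0, 0, 0]

Z[0]=27
i=1: outside box; Z[1]=0
i=2: outside box; Z[2]=0
i=3: outside box; Z[3]=3 grow→box=[3,6)
i=4: min(r-i=2, Z[1]=0)=0; Z[4]=0
i=5: min(r-i=1, Z[2]=0)=0; Z[5]=0
i=6: outside box; Z[6]=0
i=7: outside box; Z[7]=0
i=8: outside box; Z[8]=0
i=9: outside box; Z[9]=0
i=10: outside box; Z[10]=1 grow→box=[10,11)
i=11: outside box; Z[11]=5 grow→box=[11,16)
i=12: min(r-i=4, Z[1]=0)=0; Z[12]=0
i=13: min(r-i=3, Z[2]=0)=0; Z[13]=0
i=14: min(r-i=2, Z[3]=3)=2; Z[14]=2
i=15: min(r-i=1, Z[4]=0)=0; Z[15]=0
i=16: outside box; Z[16]=1 grow→box=[16,17)
i=17: outside box; Z[17]=1 grow→box=[17,18)
i=18: outside box; Z[18]=2 grow→box=[18,20)
i=19: min(r-i=1, Z[1]=0)=0; Z[19]=0
i=20: outside box; Z[20]=7 grow→box=[20,27)
i=21: min(r-i=6, Z[1]=0)=0; Z[21]=0
i=22: min(r-i=5, Z[2]=0)=0; Z[22]=0
i=23: min(r-i=4, Z[3]=3)=3; Z[23]=3
i=24: min(r-i=3, Z[4]=0)=0; Z[24]=0
i=25: min(r-i=2, Z[5]=0)=0; Z[25]=0
i=26: min(r-i=1, Z[6]=0)=0; Z[26]=0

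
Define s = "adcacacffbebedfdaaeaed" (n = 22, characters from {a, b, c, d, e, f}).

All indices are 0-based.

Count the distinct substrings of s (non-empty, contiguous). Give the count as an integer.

231

rank | idx | suffix
   0 |  16 | aaeaed
   1 |   3 | acacffbebedfdaaeaed
   2 |   5 | acffbebedfdaaeaed
   3 |   0 | adcacacffbebedfdaaeaed
   4 |  17 | aeaed
   5 |  19 | aed
   6 |   9 | bebedfdaaeaed
   7 |  11 | bedfdaaeaed
   8 |   2 | cacacffbebedfdaaeaed
   9 |   4 | cacffbebedfdaaeaed
  10 |   6 | cffbebedfdaaeaed
  11 |  21 | d
  12 |  15 | daaeaed
  13 |   1 | dcacacffbebedfdaaeaed
  14 |  13 | dfdaaeaed
  15 |  18 | eaed
  16 |  10 | ebedfdaaeaed
  17 |  20 | ed
  18 |  12 | edfdaaeaed
  19 |   8 | fbebedfdaaeaed
  20 |  14 | fdaaeaed
  21 |   7 | ffbebedfdaaeaed

SA = [16, 3, 5, 0, 17, 19, 9, 11, 2, 4, 6, 21, 15, 1, 13, 18, 10, 20, 12, 8, 14, 7]
i: (SA[i-1],SA[i]) lcp shared
  1: (16,3) 1 'a'
  2: (3,5) 2 'ac'
  3: (5,0) 1 'a'
  4: (0,17) 1 'a'
  5: (17,19) 2 'ae'
  6: (19,9) 0 ''
  7: (9,11) 2 'be'
  8: (11,2) 0 ''
  9: (2,4) 3 'cac'
  10: (4,6) 1 'c'
  11: (6,21) 0 ''
  12: (21,15) 1 'd'
  13: (15,1) 1 'd'
  14: (1,13) 1 'd'
  15: (13,18) 0 ''
  16: (18,10) 1 'e'
  17: (10,20) 1 'e'
  18: (20,12) 2 'ed'
  19: (12,8) 0 ''
  20: (8,14) 1 'f'
  21: (14,7) 1 'f'

n(n+1)/2 = 22·23/2 = 253
Σ LCP = 0 + 1 + 2 + 1 + 1 + 2 + 0 + 2 + 0 + 3 + 1 + 0 + 1 + 1 + 1 + 0 + 1 + 1 + 2 + 0 + 1 + 1 = 22
distinct = 253 − 22 = 231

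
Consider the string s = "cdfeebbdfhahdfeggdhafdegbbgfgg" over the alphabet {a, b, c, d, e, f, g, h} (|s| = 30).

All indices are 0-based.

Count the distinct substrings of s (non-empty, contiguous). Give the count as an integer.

435

rank | idx | suffix
   0 |  19 | afdegbbgfgg
   1 |  10 | ahdfeggdhafdegbbgfgg
   2 |   5 | bbdfhahdfeggdhafdegbbgfgg
   3 |  24 | bbgfgg
   4 |   6 | bdfhahdfeggdhafdegbbgfgg
   5 |  25 | bgfgg
   6 |   0 | cdfeebbdfhahdfeggdhafdegbbgfgg
   7 |  21 | degbbgfgg
   8 |   1 | dfeebbdfhahdfeggdhafdegbbgfgg
   9 |  12 | dfeggdhafdegbbgfgg
  10 |   7 | dfhahdfeggdhafdegbbgfgg
  11 |  17 | dhafdegbbgfgg
  12 |   4 | ebbdfhahdfeggdhafdegbbgfgg
  13 |   3 | eebbdfhahdfeggdhafdegbbgfgg
  14 |  22 | egbbgfgg
  15 |  14 | eggdhafdegbbgfgg
  16 |  20 | fdegbbgfgg
  17 |   2 | feebbdfhahdfeggdhafdegbbgfgg
  18 |  13 | feggdhafdegbbgfgg
  19 |  27 | fgg
  20 |   8 | fhahdfeggdhafdegbbgfgg
  21 |  29 | g
  22 |  23 | gbbgfgg
  23 |  16 | gdhafdegbbgfgg
  24 |  26 | gfgg
  25 |  28 | gg
  26 |  15 | ggdhafdegbbgfgg
  27 |  18 | hafdegbbgfgg
  28 |   9 | hahdfeggdhafdegbbgfgg
  29 |  11 | hdfeggdhafdegbbgfgg

SA = [19, 10, 5, 24, 6, 25, 0, 21, 1, 12, 7, 17, 4, 3, 22, 14, 20, 2, 13, 27, 8, 29, 23, 16, 26, 28, 15, 18, 9, 11]
rank  pair      lcp
   1  s[19:],s[10:]  1  'a'
   2  s[10:],s[5:]  0  ''
   3  s[5:],s[24:]  2  'bb'
   4  s[24:],s[6:]  1  'b'
   5  s[6:],s[25:]  1  'b'
   6  s[25:],s[0:]  0  ''
   7  s[0:],s[21:]  0  ''
   8  s[21:],s[1:]  1  'd'
   9  s[1:],s[12:]  3  'dfe'
  10  s[12:],s[7:]  2  'df'
  11  s[7:],s[17:]  1  'd'
  12  s[17:],s[4:]  0  ''
  13  s[4:],s[3:]  1  'e'
  14  s[3:],s[22:]  1  'e'
  15  s[22:],s[14:]  2  'eg'
  16  s[14:],s[20:]  0  ''
  17  s[20:],s[2:]  1  'f'
  18  s[2:],s[13:]  2  'fe'
  19  s[13:],s[27:]  1  'f'
  20  s[27:],s[8:]  1  'f'
  21  s[8:],s[29:]  0  ''
  22  s[29:],s[23:]  1  'g'
  23  s[23:],s[16:]  1  'g'
  24  s[16:],s[26:]  1  'g'
  25  s[26:],s[28:]  1  'g'
  26  s[28:],s[15:]  2  'gg'
  27  s[15:],s[18:]  0  ''
  28  s[18:],s[9:]  2  'ha'
  29  s[9:],s[11:]  1  'h'

n(n+1)/2 = 30·31/2 = 465
Σ LCP = 0 + 1 + 0 + 2 + 1 + 1 + 0 + 0 + 1 + 3 + 2 + 1 + 0 + 1 + 1 + 2 + 0 + 1 + 2 + 1 + 1 + 0 + 1 + 1 + 1 + 1 + 2 + 0 + 2 + 1 = 30
distinct = 465 − 30 = 435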